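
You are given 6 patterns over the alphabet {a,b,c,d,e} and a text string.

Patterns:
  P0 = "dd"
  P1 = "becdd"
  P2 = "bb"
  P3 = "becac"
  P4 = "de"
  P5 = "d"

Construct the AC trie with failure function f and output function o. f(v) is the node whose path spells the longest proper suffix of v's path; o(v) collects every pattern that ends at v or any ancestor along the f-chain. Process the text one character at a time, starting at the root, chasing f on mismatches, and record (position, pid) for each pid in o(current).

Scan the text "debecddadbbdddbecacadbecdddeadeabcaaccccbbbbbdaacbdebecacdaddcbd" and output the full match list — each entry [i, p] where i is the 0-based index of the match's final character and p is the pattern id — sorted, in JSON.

Build:
Trie nodes:
  0='ε' goto b→3 d→1
  1='d' goto d→2 e→11  [P5 ends]
  2='dd' goto ·  [P0 ends]
  3='b' goto b→8 e→4
  4='be' goto c→5
  5='bec' goto a→9 d→6
  6='becd' goto d→7
  7='becdd' goto ·  [P1 ends]
  8='bb' goto ·  [P2 ends]
  9='beca' goto c→10
  10='becac' goto ·  [P3 ends]
  11='de' goto ·  [P4 ends]

Failure links (BFS by depth):
  fail(1) 'd': from fail(0)=0 chase 'd': 0 ⇒ 0;  out={5}∪out(0)={5}
  fail(3) 'b': from fail(0)=0 chase 'b': 0 ⇒ 0;  out=∅∪out(0)=∅
  fail(2) 'dd': from fail(1)=0 chase 'd': 0 ⇒ 1;  out={0}∪out(1)={0,5}
  fail(4) 'be': from fail(3)=0 chase 'e': 0 ⇒ 0;  out=∅∪out(0)=∅
  fail(8) 'bb': from fail(3)=0 chase 'b': 0 ⇒ 3;  out={2}∪out(3)={2}
  fail(11) 'de': from fail(1)=0 chase 'e': 0 ⇒ 0;  out={4}∪out(0)={4}
  fail(5) 'bec': from fail(4)=0 chase 'c': 0 ⇒ 0;  out=∅∪out(0)=∅
  fail(6) 'becd': from fail(5)=0 chase 'd': 0 ⇒ 1;  out=∅∪out(1)={5}
  fail(9) 'beca': from fail(5)=0 chase 'a': 0 ⇒ 0;  out=∅∪out(0)=∅
  fail(7) 'becdd': from fail(6)=1 chase 'd': 1 ⇒ 2;  out={1}∪out(2)={0,1,5}
  fail(10) 'becac': from fail(9)=0 chase 'c': 0 ⇒ 0;  out={3}∪out(0)={3}

Scan:
i=0 'd': node 0→1  ** P5@[0:0]
i=1 'e': node 1→11  ** P4@[0:1]
i=2 'b': node 11→3 (via fail)
i=3 'e': node 3→4
i=4 'c': node 4→5
i=5 'd': node 5→6  ** P5@[5:5]
i=6 'd': node 6→7  ** P0@[5:6],P1@[2:6],P5@[6:6]
i=7 'a': node 7→0 (via fail)
i=8 'd': node 0→1  ** P5@[8:8]
i=9 'b': node 1→3 (via fail)
i=10 'b': node 3→8  ** P2@[9:10]
i=11 'd': node 8→1 (via fail)  ** P5@[11:11]
i=12 'd': node 1→2  ** P0@[11:12],P5@[12:12]
i=13 'd': node 2→2 (via fail)  ** P0@[12:13],P5@[13:13]
i=14 'b': node 2→3 (via fail)
i=15 'e': node 3→4
i=16 'c': node 4→5
i=17 'a': node 5→9
i=18 'c': node 9→10  ** P3@[14:18]
i=19 'a': node 10→0 (via fail)
i=20 'd': node 0→1  ** P5@[20:20]
i=21 'b': node 1→3 (via fail)
i=22 'e': node 3→4
i=23 'c': node 4→5
i=24 'd': node 5→6  ** P5@[24:24]
i=25 'd': node 6→7  ** P0@[24:25],P1@[21:25],P5@[25:25]
i=26 'd': node 7→2 (via fail)  ** P0@[25:26],P5@[26:26]
i=27 'e': node 2→11 (via fail)  ** P4@[26:27]
i=28 'a': node 11→0 (via fail)
i=29 'd': node 0→1  ** P5@[29:29]
i=30 'e': node 1→11  ** P4@[29:30]
i=31 'a': node 11→0 (via fail)
i=32 'b': node 0→3
i=33 'c': node 3→0 (via fail)
i=34 'a': node 0→0
i=35 'a': node 0→0
i=36 'c': node 0→0
i=37 'c': node 0→0
i=38 'c': node 0→0
i=39 'c': node 0→0
i=40 'b': node 0→3
i=41 'b': node 3→8  ** P2@[40:41]
i=42 'b': node 8→8 (via fail)  ** P2@[41:42]
i=43 'b': node 8→8 (via fail)  ** P2@[42:43]
i=44 'b': node 8→8 (via fail)  ** P2@[43:44]
i=45 'd': node 8→1 (via fail)  ** P5@[45:45]
i=46 'a': node 1→0 (via fail)
i=47 'a': node 0→0
i=48 'c': node 0→0
i=49 'b': node 0→3
i=50 'd': node 3→1 (via fail)  ** P5@[50:50]
i=51 'e': node 1→11  ** P4@[50:51]
i=52 'b': node 11→3 (via fail)
i=53 'e': node 3→4
i=54 'c': node 4→5
i=55 'a': node 5→9
i=56 'c': node 9→10  ** P3@[52:56]
i=57 'd': node 10→1 (via fail)  ** P5@[57:57]
i=58 'a': node 1→0 (via fail)
i=59 'd': node 0→1  ** P5@[59:59]
i=60 'd': node 1→2  ** P0@[59:60],P5@[60:60]
i=61 'c': node 2→0 (via fail)
i=62 'b': node 0→3
i=63 'd': node 3→1 (via fail)  ** P5@[63:63]

Result: [[0,5],[1,4],[5,5],[6,0],[6,1],[6,5],[8,5],[10,2],[11,5],[12,0],[12,5],[13,0],[13,5],[18,3],[20,5],[24,5],[25,0],[25,1],[25,5],[26,0],[26,5],[27,4],[29,5],[30,4],[41,2],[42,2],[43,2],[44,2],[45,5],[50,5],[51,4],[56,3],[57,5],[59,5],[60,0],[60,5],[63,5]]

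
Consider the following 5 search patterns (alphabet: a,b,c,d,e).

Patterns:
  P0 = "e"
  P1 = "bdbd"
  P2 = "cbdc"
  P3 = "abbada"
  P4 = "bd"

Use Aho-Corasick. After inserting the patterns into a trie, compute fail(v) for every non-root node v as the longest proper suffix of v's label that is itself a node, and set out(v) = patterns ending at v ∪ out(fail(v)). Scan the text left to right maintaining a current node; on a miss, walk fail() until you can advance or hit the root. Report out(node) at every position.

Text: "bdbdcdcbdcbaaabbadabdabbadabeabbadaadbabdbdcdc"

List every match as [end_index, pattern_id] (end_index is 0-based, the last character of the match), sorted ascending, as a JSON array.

Build automaton:
Trie nodes:
  0='ε' goto a→10 b→2 c→6 e→1
  1='e' goto ·  [P0 ends]
  2='b' goto d→3
  3='bd' goto b→4  [P4 ends]
  4='bdb' goto d→5
  5='bdbd' goto ·  [P1 ends]
  6='c' goto b→7
  7='cb' goto d→8
  8='cbd' goto c→9
  9='cbdc' goto ·  [P2 ends]
  10='a' goto b→11
  11='ab' goto b→12
  12='abb' goto a→13
  13='abba' goto d→14
  14='abbad' goto a→15
  15='abbada' goto ·  [P3 ends]

BFS fail/out derivation:
  n1('e'): parent n0 fail=0; on 'e' 0 → fail=0;  out {0}∪∅={0}
  n2('b'): parent n0 fail=0; on 'b' 0 → fail=0;  out ∅∪∅=∅
  n6('c'): parent n0 fail=0; on 'c' 0 → fail=0;  out ∅∪∅=∅
  n10('a'): parent n0 fail=0; on 'a' 0 → fail=0;  out ∅∪∅=∅
  n3('bd'): parent n2 fail=0; on 'd' 0 → fail=0;  out {4}∪∅={4}
  n7('cb'): parent n6 fail=0; on 'b' 0 → fail=2;  out ∅∪∅=∅
  n11('ab'): parent n10 fail=0; on 'b' 0 → fail=2;  out ∅∪∅=∅
  n4('bdb'): parent n3 fail=0; on 'b' 0 → fail=2;  out ∅∪∅=∅
  n8('cbd'): parent n7 fail=2; on 'd' 2 → fail=3;  out ∅∪{4}={4}
  n12('abb'): parent n11 fail=2; on 'b' 2→0 → fail=2;  out ∅∪∅=∅
  n5('bdbd'): parent n4 fail=2; on 'd' 2 → fail=3;  out {1}∪{4}={1,4}
  n9('cbdc'): parent n8 fail=3; on 'c' 3→0 → fail=6;  out {2}∪∅={2}
  n13('abba'): parent n12 fail=2; on 'a' 2→0 → fail=10;  out ∅∪∅=∅
  n14('abbad'): parent n13 fail=10; on 'd' 10→0 → fail=0;  out ∅∪∅=∅
  n15('abbada'): parent n14 fail=0; on 'a' 0 → fail=10;  out {3}∪∅={3}

Run:
[0] read 'b'  n0⇒n2
[1] read 'd'  n2⇒n3  → match P4@[0:1]
[2] read 'b'  n3⇒n4
[3] read 'd'  n4⇒n5  → match P1@[0:3],P4@[2:3]
[4] read 'c'  n5⇒n6 ·f
[5] read 'd'  n6⇒n0 ·f
[6] read 'c'  n0⇒n6
[7] read 'b'  n6⇒n7
[8] read 'd'  n7⇒n8  → match P4@[7:8]
[9] read 'c'  n8⇒n9  → match P2@[6:9]
[10] read 'b'  n9⇒n7 ·f
[11] read 'a'  n7⇒n10 ·f
[12] read 'a'  n10⇒n10 ·f
[13] read 'a'  n10⇒n10 ·f
[14] read 'b'  n10⇒n11
[15] read 'b'  n11⇒n12
[16] read 'a'  n12⇒n13
[17] read 'd'  n13⇒n14
[18] read 'a'  n14⇒n15  → match P3@[13:18]
[19] read 'b'  n15⇒n11 ·f
[20] read 'd'  n11⇒n3 ·f  → match P4@[19:20]
[21] read 'a'  n3⇒n10 ·f
[22] read 'b'  n10⇒n11
[23] read 'b'  n11⇒n12
[24] read 'a'  n12⇒n13
[25] read 'd'  n13⇒n14
[26] read 'a'  n14⇒n15  → match P3@[21:26]
[27] read 'b'  n15⇒n11 ·f
[28] read 'e'  n11⇒n1 ·f  → match P0@[28:28]
[29] read 'a'  n1⇒n10 ·f
[30] read 'b'  n10⇒n11
[31] read 'b'  n11⇒n12
[32] read 'a'  n12⇒n13
[33] read 'd'  n13⇒n14
[34] read 'a'  n14⇒n15  → match P3@[29:34]
[35] read 'a'  n15⇒n10 ·f
[36] read 'd'  n10⇒n0 ·f
[37] read 'b'  n0⇒n2
[38] read 'a'  n2⇒n10 ·f
[39] read 'b'  n10⇒n11
[40] read 'd'  n11⇒n3 ·f  → match P4@[39:40]
[41] read 'b'  n3⇒n4
[42] read 'd'  n4⇒n5  → match P1@[39:42],P4@[41:42]
[43] read 'c'  n5⇒n6 ·f
[44] read 'd'  n6⇒n0 ·f
[45] read 'c'  n0⇒n6

Matches: [[1,4],[3,1],[3,4],[8,4],[9,2],[18,3],[20,4],[26,3],[28,0],[34,3],[40,4],[42,1],[42,4]]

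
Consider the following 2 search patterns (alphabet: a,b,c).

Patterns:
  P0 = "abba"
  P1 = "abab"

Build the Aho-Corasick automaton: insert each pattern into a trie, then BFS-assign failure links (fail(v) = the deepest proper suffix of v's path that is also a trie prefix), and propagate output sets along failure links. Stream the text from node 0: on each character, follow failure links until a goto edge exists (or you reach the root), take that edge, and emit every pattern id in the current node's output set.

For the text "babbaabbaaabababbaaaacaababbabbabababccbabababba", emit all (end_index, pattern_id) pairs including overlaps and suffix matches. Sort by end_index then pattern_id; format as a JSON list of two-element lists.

Build automaton:
Trie nodes:
  0='ε' goto a→1
  1='a' goto b→2
  2='ab' goto a→5 b→3
  3='abb' goto a→4
  4='abba' goto ·  [P0 ends]
  5='aba' goto b→6
  6='abab' goto ·  [P1 ends]

Failure links (BFS by depth):
  n1('a'): parent n0 fail=0; on 'a' 0 → fail=0;  out ∅∪∅=∅
  n2('ab'): parent n1 fail=0; on 'b' 0 → fail=0;  out ∅∪∅=∅
  n3('abb'): parent n2 fail=0; on 'b' 0 → fail=0;  out ∅∪∅=∅
  n5('aba'): parent n2 fail=0; on 'a' 0 → fail=1;  out ∅∪∅=∅
  n4('abba'): parent n3 fail=0; on 'a' 0 → fail=1;  out {0}∪∅={0}
  n6('abab'): parent n5 fail=1; on 'b' 1 → fail=2;  out {1}∪∅={1}

Run:
pos 0 'b': at 0
pos 1 'a': at 1
pos 2 'b': at 2
pos 3 'b': at 3
pos 4 'a': at 4  emit P0@[1:4]
pos 5 'a': at 1 (fail-walked)
pos 6 'b': at 2
pos 7 'b': at 3
pos 8 'a': at 4  emit P0@[5:8]
pos 9 'a': at 1 (fail-walked)
pos 10 'a': at 1 (fail-walked)
pos 11 'b': at 2
pos 12 'a': at 5
pos 13 'b': at 6  emit P1@[10:13]
pos 14 'a': at 5 (fail-walked)
pos 15 'b': at 6  emit P1@[12:15]
pos 16 'b': at 3 (fail-walked)
pos 17 'a': at 4  emit P0@[14:17]
pos 18 'a': at 1 (fail-walked)
pos 19 'a': at 1 (fail-walked)
pos 20 'a': at 1 (fail-walked)
pos 21 'c': at 0 (fail-walked)
pos 22 'a': at 1
pos 23 'a': at 1 (fail-walked)
pos 24 'b': at 2
pos 25 'a': at 5
pos 26 'b': at 6  emit P1@[23:26]
pos 27 'b': at 3 (fail-walked)
pos 28 'a': at 4  emit P0@[25:28]
pos 29 'b': at 2 (fail-walked)
pos 30 'b': at 3
pos 31 'a': at 4  emit P0@[28:31]
pos 32 'b': at 2 (fail-walked)
pos 33 'a': at 5
pos 34 'b': at 6  emit P1@[31:34]
pos 35 'a': at 5 (fail-walked)
pos 36 'b': at 6  emit P1@[33:36]
pos 37 'c': at 0 (fail-walked)
pos 38 'c': at 0
pos 39 'b': at 0
pos 40 'a': at 1
pos 41 'b': at 2
pos 42 'a': at 5
pos 43 'b': at 6  emit P1@[40:43]
pos 44 'a': at 5 (fail-walked)
pos 45 'b': at 6  emit P1@[42:45]
pos 46 'b': at 3 (fail-walked)
pos 47 'a': at 4  emit P0@[44:47]

All matches (sorted): [[4,0],[8,0],[13,1],[15,1],[17,0],[26,1],[28,0],[31,0],[34,1],[36,1],[43,1],[45,1],[47,0]]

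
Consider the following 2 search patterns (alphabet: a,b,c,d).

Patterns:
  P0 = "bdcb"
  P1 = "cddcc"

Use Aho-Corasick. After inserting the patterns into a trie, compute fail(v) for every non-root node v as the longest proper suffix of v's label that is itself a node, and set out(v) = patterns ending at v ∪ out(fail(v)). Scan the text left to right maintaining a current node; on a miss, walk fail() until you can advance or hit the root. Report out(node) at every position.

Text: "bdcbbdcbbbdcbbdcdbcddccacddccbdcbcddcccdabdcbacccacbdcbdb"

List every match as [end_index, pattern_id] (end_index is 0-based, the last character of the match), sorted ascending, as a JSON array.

Construct AC machine:
Trie (insert patterns):
  n0 'ε': b→1 c→5
  n1 'b': d→2
  n2 'bd': c→3
  n3 'bdc': b→4
  n4 'bdcb': ·  [P0 ends]
  n5 'c': d→6
  n6 'cd': d→7
  n7 'cdd': c→8
  n8 'cddc': c→9
  n9 'cddcc': ·  [P1 ends]

Failure links (BFS by depth):
  n1('b'): parent n0 fail=0; on 'b' 0 → fail=0;  out ∅∪∅=∅
  n5('c'): parent n0 fail=0; on 'c' 0 → fail=0;  out ∅∪∅=∅
  n2('bd'): parent n1 fail=0; on 'd' 0 → fail=0;  out ∅∪∅=∅
  n6('cd'): parent n5 fail=0; on 'd' 0 → fail=0;  out ∅∪∅=∅
  n3('bdc'): parent n2 fail=0; on 'c' 0 → fail=5;  out ∅∪∅=∅
  n7('cdd'): parent n6 fail=0; on 'd' 0 → fail=0;  out ∅∪∅=∅
  n4('bdcb'): parent n3 fail=5; on 'b' 5→0 → fail=1;  out {0}∪∅={0}
  n8('cddc'): parent n7 fail=0; on 'c' 0 → fail=5;  out ∅∪∅=∅
  n9('cddcc'): parent n8 fail=5; on 'c' 5→0 → fail=5;  out {1}∪∅={1}

Run:
[0] read 'b'  n0⇒n1
[1] read 'd'  n1⇒n2
[2] read 'c'  n2⇒n3
[3] read 'b'  n3⇒n4  ** P0@[0:3]
[4] read 'b'  n4⇒n1 (via fail)
[5] read 'd'  n1⇒n2
[6] read 'c'  n2⇒n3
[7] read 'b'  n3⇒n4  ** P0@[4:7]
[8] read 'b'  n4⇒n1 (via fail)
[9] read 'b'  n1⇒n1 (via fail)
[10] read 'd'  n1⇒n2
[11] read 'c'  n2⇒n3
[12] read 'b'  n3⇒n4  ** P0@[9:12]
[13] read 'b'  n4⇒n1 (via fail)
[14] read 'd'  n1⇒n2
[15] read 'c'  n2⇒n3
[16] read 'd'  n3⇒n6 (via fail)
[17] read 'b'  n6⇒n1 (via fail)
[18] read 'c'  n1⇒n5 (via fail)
[19] read 'd'  n5⇒n6
[20] read 'd'  n6⇒n7
[21] read 'c'  n7⇒n8
[22] read 'c'  n8⇒n9  ** P1@[18:22]
[23] read 'a'  n9⇒n0 (via fail)
[24] read 'c'  n0⇒n5
[25] read 'd'  n5⇒n6
[26] read 'd'  n6⇒n7
[27] read 'c'  n7⇒n8
[28] read 'c'  n8⇒n9  ** P1@[24:28]
[29] read 'b'  n9⇒n1 (via fail)
[30] read 'd'  n1⇒n2
[31] read 'c'  n2⇒n3
[32] read 'b'  n3⇒n4  ** P0@[29:32]
[33] read 'c'  n4⇒n5 (via fail)
[34] read 'd'  n5⇒n6
[35] read 'd'  n6⇒n7
[36] read 'c'  n7⇒n8
[37] read 'c'  n8⇒n9  ** P1@[33:37]
[38] read 'c'  n9⇒n5 (via fail)
[39] read 'd'  n5⇒n6
[40] read 'a'  n6⇒n0 (via fail)
[41] read 'b'  n0⇒n1
[42] read 'd'  n1⇒n2
[43] read 'c'  n2⇒n3
[44] read 'b'  n3⇒n4  ** P0@[41:44]
[45] read 'a'  n4⇒n0 (via fail)
[46] read 'c'  n0⇒n5
[47] read 'c'  n5⇒n5 (via fail)
[48] read 'c'  n5⇒n5 (via fail)
[49] read 'a'  n5⇒n0 (via fail)
[50] read 'c'  n0⇒n5
[51] read 'b'  n5⇒n1 (via fail)
[52] read 'd'  n1⇒n2
[53] read 'c'  n2⇒n3
[54] read 'b'  n3⇒n4  ** P0@[51:54]
[55] read 'd'  n4⇒n2 (via fail)
[56] read 'b'  n2⇒n1 (via fail)

All matches (sorted): [[3,0],[7,0],[12,0],[22,1],[28,1],[32,0],[37,1],[44,0],[54,0]]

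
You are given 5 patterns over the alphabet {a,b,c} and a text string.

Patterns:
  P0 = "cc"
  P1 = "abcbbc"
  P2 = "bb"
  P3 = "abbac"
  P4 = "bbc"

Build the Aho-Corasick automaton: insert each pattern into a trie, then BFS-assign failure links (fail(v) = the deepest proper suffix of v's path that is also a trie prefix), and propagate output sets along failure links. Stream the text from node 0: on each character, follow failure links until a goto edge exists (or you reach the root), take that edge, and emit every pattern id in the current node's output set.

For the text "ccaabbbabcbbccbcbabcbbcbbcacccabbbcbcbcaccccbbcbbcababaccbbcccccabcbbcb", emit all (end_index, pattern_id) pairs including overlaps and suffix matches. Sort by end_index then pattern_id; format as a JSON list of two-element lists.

Build:
Trie (insert patterns):
  0='ε' goto a→3 b→9 c→1
  1='c' goto c→2
  2='cc' goto ·  [P0 ends]
  3='a' goto b→4
  4='ab' goto b→11 c→5
  5='abc' goto b→6
  6='abcb' goto b→7
  7='abcbb' goto c→8
  8='abcbbc' goto ·  [P1 ends]
  9='b' goto b→10
  10='bb' goto c→14  [P2 ends]
  11='abb' goto a→12
  12='abba' goto c→13
  13='abbac' goto ·  [P3 ends]
  14='bbc' goto ·  [P4 ends]

Failure links (BFS by depth):
  fail(1) 'c': from fail(0)=0 chase 'c': 0 ⇒ 0;  out=∅∪out(0)=∅
  fail(3) 'a': from fail(0)=0 chase 'a': 0 ⇒ 0;  out=∅∪out(0)=∅
  fail(9) 'b': from fail(0)=0 chase 'b': 0 ⇒ 0;  out=∅∪out(0)=∅
  fail(2) 'cc': from fail(1)=0 chase 'c': 0 ⇒ 1;  out={0}∪out(1)={0}
  fail(4) 'ab': from fail(3)=0 chase 'b': 0 ⇒ 9;  out=∅∪out(9)=∅
  fail(10) 'bb': from fail(9)=0 chase 'b': 0 ⇒ 9;  out={2}∪out(9)={2}
  fail(5) 'abc': from fail(4)=9 chase 'c': 9→0 ⇒ 1;  out=∅∪out(1)=∅
  fail(11) 'abb': from fail(4)=9 chase 'b': 9 ⇒ 10;  out=∅∪out(10)={2}
  fail(14) 'bbc': from fail(10)=9 chase 'c': 9→0 ⇒ 1;  out={4}∪out(1)={4}
  fail(6) 'abcb': from fail(5)=1 chase 'b': 1→0 ⇒ 9;  out=∅∪out(9)=∅
  fail(12) 'abba': from fail(11)=10 chase 'a': 10→9→0 ⇒ 3;  out=∅∪out(3)=∅
  fail(7) 'abcbb': from fail(6)=9 chase 'b': 9 ⇒ 10;  out=∅∪out(10)={2}
  fail(13) 'abbac': from fail(12)=3 chase 'c': 3→0 ⇒ 1;  out={3}∪out(1)={3}
  fail(8) 'abcbbc': from fail(7)=10 chase 'c': 10 ⇒ 14;  out={1}∪out(14)={1,4}

Scan:
pos 0 'c': at 1
pos 1 'c': at 2  → match P0@[0:1]
pos 2 'a': at 3 (via fail)
pos 3 'a': at 3 (via fail)
pos 4 'b': at 4
pos 5 'b': at 11  → match P2@[4:5]
pos 6 'b': at 10 (via fail)  → match P2@[5:6]
pos 7 'a': at 3 (via fail)
pos 8 'b': at 4
pos 9 'c': at 5
pos 10 'b': at 6
pos 11 'b': at 7  → match P2@[10:11]
pos 12 'c': at 8  → match P1@[7:12],P4@[10:12]
pos 13 'c': at 2 (via fail)  → match P0@[12:13]
pos 14 'b': at 9 (via fail)
pos 15 'c': at 1 (via fail)
pos 16 'b': at 9 (via fail)
pos 17 'a': at 3 (via fail)
pos 18 'b': at 4
pos 19 'c': at 5
pos 20 'b': at 6
pos 21 'b': at 7  → match P2@[20:21]
pos 22 'c': at 8  → match P1@[17:22],P4@[20:22]
pos 23 'b': at 9 (via fail)
pos 24 'b': at 10  → match P2@[23:24]
pos 25 'c': at 14  → match P4@[23:25]
pos 26 'a': at 3 (via fail)
pos 27 'c': at 1 (via fail)
pos 28 'c': at 2  → match P0@[27:28]
pos 29 'c': at 2 (via fail)  → match P0@[28:29]
pos 30 'a': at 3 (via fail)
pos 31 'b': at 4
pos 32 'b': at 11  → match P2@[31:32]
pos 33 'b': at 10 (via fail)  → match P2@[32:33]
pos 34 'c': at 14  → match P4@[32:34]
pos 35 'b': at 9 (via fail)
pos 36 'c': at 1 (via fail)
pos 37 'b': at 9 (via fail)
pos 38 'c': at 1 (via fail)
pos 39 'a': at 3 (via fail)
pos 40 'c': at 1 (via fail)
pos 41 'c': at 2  → match P0@[40:41]
pos 42 'c': at 2 (via fail)  → match P0@[41:42]
pos 43 'c': at 2 (via fail)  → match P0@[42:43]
pos 44 'b': at 9 (via fail)
pos 45 'b': at 10  → match P2@[44:45]
pos 46 'c': at 14  → match P4@[44:46]
pos 47 'b': at 9 (via fail)
pos 48 'b': at 10  → match P2@[47:48]
pos 49 'c': at 14  → match P4@[47:49]
pos 50 'a': at 3 (via fail)
pos 51 'b': at 4
pos 52 'a': at 3 (via fail)
pos 53 'b': at 4
pos 54 'a': at 3 (via fail)
pos 55 'c': at 1 (via fail)
pos 56 'c': at 2  → match P0@[55:56]
pos 57 'b': at 9 (via fail)
pos 58 'b': at 10  → match P2@[57:58]
pos 59 'c': at 14  → match P4@[57:59]
pos 60 'c': at 2 (via fail)  → match P0@[59:60]
pos 61 'c': at 2 (via fail)  → match P0@[60:61]
pos 62 'c': at 2 (via fail)  → match P0@[61:62]
pos 63 'c': at 2 (via fail)  → match P0@[62:63]
pos 64 'a': at 3 (via fail)
pos 65 'b': at 4
pos 66 'c': at 5
pos 67 'b': at 6
pos 68 'b': at 7  → match P2@[67:68]
pos 69 'c': at 8  → match P1@[64:69],P4@[67:69]
pos 70 'b': at 9 (via fail)

All matches (sorted): [[1,0],[5,2],[6,2],[11,2],[12,1],[12,4],[13,0],[21,2],[22,1],[22,4],[24,2],[25,4],[28,0],[29,0],[32,2],[33,2],[34,4],[41,0],[42,0],[43,0],[45,2],[46,4],[48,2],[49,4],[56,0],[58,2],[59,4],[60,0],[61,0],[62,0],[63,0],[68,2],[69,1],[69,4]]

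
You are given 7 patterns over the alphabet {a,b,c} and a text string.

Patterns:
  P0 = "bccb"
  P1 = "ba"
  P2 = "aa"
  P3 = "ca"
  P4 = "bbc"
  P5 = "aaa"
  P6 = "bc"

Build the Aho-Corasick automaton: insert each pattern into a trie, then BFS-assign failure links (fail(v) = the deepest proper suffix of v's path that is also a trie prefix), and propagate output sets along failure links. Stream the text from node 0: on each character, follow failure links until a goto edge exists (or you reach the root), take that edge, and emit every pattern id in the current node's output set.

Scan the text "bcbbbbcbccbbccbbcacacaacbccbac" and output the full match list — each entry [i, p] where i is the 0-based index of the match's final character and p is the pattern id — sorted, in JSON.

Build automaton:
Trie nodes:
  0='ε' goto a→6 b→1 c→8
  1='b' goto a→5 b→10 c→2
  2='bc' goto c→3  ←P6
  3='bcc' goto b→4
  4='bccb' goto ·  ←P0
  5='ba' goto ·  ←P1
  6='a' goto a→7
  7='aa' goto a→12  ←P2
  8='c' goto a→9
  9='ca' goto ·  ←P3
  10='bb' goto c→11
  11='bbc' goto ·  ←P4
  12='aaa' goto ·  ←P5

Failure links (BFS by depth):
  fail(1) 'b': from fail(0)=0 chase 'b': 0 ⇒ 0;  out=∅∪out(0)=∅
  fail(6) 'a': from fail(0)=0 chase 'a': 0 ⇒ 0;  out=∅∪out(0)=∅
  fail(8) 'c': from fail(0)=0 chase 'c': 0 ⇒ 0;  out=∅∪out(0)=∅
  fail(2) 'bc': from fail(1)=0 chase 'c': 0 ⇒ 8;  out={6}∪out(8)={6}
  fail(5) 'ba': from fail(1)=0 chase 'a': 0 ⇒ 6;  out={1}∪out(6)={1}
  fail(7) 'aa': from fail(6)=0 chase 'a': 0 ⇒ 6;  out={2}∪out(6)={2}
  fail(9) 'ca': from fail(8)=0 chase 'a': 0 ⇒ 6;  out={3}∪out(6)={3}
  fail(10) 'bb': from fail(1)=0 chase 'b': 0 ⇒ 1;  out=∅∪out(1)=∅
  fail(3) 'bcc': from fail(2)=8 chase 'c': 8→0 ⇒ 8;  out=∅∪out(8)=∅
  fail(11) 'bbc': from fail(10)=1 chase 'c': 1 ⇒ 2;  out={4}∪out(2)={4,6}
  fail(12) 'aaa': from fail(7)=6 chase 'a': 6 ⇒ 7;  out={5}∪out(7)={2,5}
  fail(4) 'bccb': from fail(3)=8 chase 'b': 8→0 ⇒ 1;  out={0}∪out(1)={0}

Text stream:
[0] read 'b'  n0⇒n1
[1] read 'c'  n1⇒n2  → match P6@[0:1]
[2] read 'b'  n2⇒n1 (fail-walked)
[3] read 'b'  n1⇒n10
[4] read 'b'  n10⇒n10 (fail-walked)
[5] read 'b'  n10⇒n10 (fail-walked)
[6] read 'c'  n10⇒n11  → match P4@[4:6],P6@[5:6]
[7] read 'b'  n11⇒n1 (fail-walked)
[8] read 'c'  n1⇒n2  → match P6@[7:8]
[9] read 'c'  n2⇒n3
[10] read 'b'  n3⇒n4  → match P0@[7:10]
[11] read 'b'  n4⇒n10 (fail-walked)
[12] read 'c'  n10⇒n11  → match P4@[10:12],P6@[11:12]
[13] read 'c'  n11⇒n3 (fail-walked)
[14] read 'b'  n3⇒n4  → match P0@[11:14]
[15] read 'b'  n4⇒n10 (fail-walked)
[16] read 'c'  n10⇒n11  → match P4@[14:16],P6@[15:16]
[17] read 'a'  n11⇒n9 (fail-walked)  → match P3@[16:17]
[18] read 'c'  n9⇒n8 (fail-walked)
[19] read 'a'  n8⇒n9  → match P3@[18:19]
[20] read 'c'  n9⇒n8 (fail-walked)
[21] read 'a'  n8⇒n9  → match P3@[20:21]
[22] read 'a'  n9⇒n7 (fail-walked)  → match P2@[21:22]
[23] read 'c'  n7⇒n8 (fail-walked)
[24] read 'b'  n8⇒n1 (fail-walked)
[25] read 'c'  n1⇒n2  → match P6@[24:25]
[26] read 'c'  n2⇒n3
[27] read 'b'  n3⇒n4  → match P0@[24:27]
[28] read 'a'  n4⇒n5 (fail-walked)  → match P1@[27:28]
[29] read 'c'  n5⇒n8 (fail-walked)

Result: [[1,6],[6,4],[6,6],[8,6],[10,0],[12,4],[12,6],[14,0],[16,4],[16,6],[17,3],[19,3],[21,3],[22,2],[25,6],[27,0],[28,1]]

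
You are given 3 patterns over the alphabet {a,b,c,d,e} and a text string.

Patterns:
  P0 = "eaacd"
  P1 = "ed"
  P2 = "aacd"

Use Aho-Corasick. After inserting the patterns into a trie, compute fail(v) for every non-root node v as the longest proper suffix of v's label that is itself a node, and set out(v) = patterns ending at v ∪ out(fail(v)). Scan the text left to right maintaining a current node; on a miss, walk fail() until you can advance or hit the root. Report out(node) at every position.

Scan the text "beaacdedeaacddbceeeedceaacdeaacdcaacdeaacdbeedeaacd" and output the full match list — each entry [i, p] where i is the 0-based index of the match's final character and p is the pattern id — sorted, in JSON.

Construct AC machine:
Trie nodes:
  n0 'ε': a→7 e→1
  n1 'e': a→2 d→6
  n2 'ea': a→3
  n3 'eaa': c→4
  n4 'eaac': d→5
  n5 'eaacd': ·  ←P0
  n6 'ed': ·  ←P1
  n7 'a': a→8
  n8 'aa': c→9
  n9 'aac': d→10
  n10 'aacd': ·  ←P2

BFS fail/out derivation:
  fail(1) 'e': from fail(0)=0 chase 'e': 0 ⇒ 0;  out=∅∪out(0)=∅
  fail(7) 'a': from fail(0)=0 chase 'a': 0 ⇒ 0;  out=∅∪out(0)=∅
  fail(2) 'ea': from fail(1)=0 chase 'a': 0 ⇒ 7;  out=∅∪out(7)=∅
  fail(6) 'ed': from fail(1)=0 chase 'd': 0 ⇒ 0;  out={1}∪out(0)={1}
  fail(8) 'aa': from fail(7)=0 chase 'a': 0 ⇒ 7;  out=∅∪out(7)=∅
  fail(3) 'eaa': from fail(2)=7 chase 'a': 7 ⇒ 8;  out=∅∪out(8)=∅
  fail(9) 'aac': from fail(8)=7 chase 'c': 7→0 ⇒ 0;  out=∅∪out(0)=∅
  fail(4) 'eaac': from fail(3)=8 chase 'c': 8 ⇒ 9;  out=∅∪out(9)=∅
  fail(10) 'aacd': from fail(9)=0 chase 'd': 0 ⇒ 0;  out={2}∪out(0)={2}
  fail(5) 'eaacd': from fail(4)=9 chase 'd': 9 ⇒ 10;  out={0}∪out(10)={0,2}

Scan:
pos 0 'b': at 0
pos 1 'e': at 1
pos 2 'a': at 2
pos 3 'a': at 3
pos 4 'c': at 4
pos 5 'd': at 5  ** P0@[1:5],P2@[2:5]
pos 6 'e': at 1 (fail-walked)
pos 7 'd': at 6  ** P1@[6:7]
pos 8 'e': at 1 (fail-walked)
pos 9 'a': at 2
pos 10 'a': at 3
pos 11 'c': at 4
pos 12 'd': at 5  ** P0@[8:12],P2@[9:12]
pos 13 'd': at 0 (fail-walked)
pos 14 'b': at 0
pos 15 'c': at 0
pos 16 'e': at 1
pos 17 'e': at 1 (fail-walked)
pos 18 'e': at 1 (fail-walked)
pos 19 'e': at 1 (fail-walked)
pos 20 'd': at 6  ** P1@[19:20]
pos 21 'c': at 0 (fail-walked)
pos 22 'e': at 1
pos 23 'a': at 2
pos 24 'a': at 3
pos 25 'c': at 4
pos 26 'd': at 5  ** P0@[22:26],P2@[23:26]
pos 27 'e': at 1 (fail-walked)
pos 28 'a': at 2
pos 29 'a': at 3
pos 30 'c': at 4
pos 31 'd': at 5  ** P0@[27:31],P2@[28:31]
pos 32 'c': at 0 (fail-walked)
pos 33 'a': at 7
pos 34 'a': at 8
pos 35 'c': at 9
pos 36 'd': at 10  ** P2@[33:36]
pos 37 'e': at 1 (fail-walked)
pos 38 'a': at 2
pos 39 'a': at 3
pos 40 'c': at 4
pos 41 'd': at 5  ** P0@[37:41],P2@[38:41]
pos 42 'b': at 0 (fail-walked)
pos 43 'e': at 1
pos 44 'e': at 1 (fail-walked)
pos 45 'd': at 6  ** P1@[44:45]
pos 46 'e': at 1 (fail-walked)
pos 47 'a': at 2
pos 48 'a': at 3
pos 49 'c': at 4
pos 50 'd': at 5  ** P0@[46:50],P2@[47:50]

Result: [[5,0],[5,2],[7,1],[12,0],[12,2],[20,1],[26,0],[26,2],[31,0],[31,2],[36,2],[41,0],[41,2],[45,1],[50,0],[50,2]]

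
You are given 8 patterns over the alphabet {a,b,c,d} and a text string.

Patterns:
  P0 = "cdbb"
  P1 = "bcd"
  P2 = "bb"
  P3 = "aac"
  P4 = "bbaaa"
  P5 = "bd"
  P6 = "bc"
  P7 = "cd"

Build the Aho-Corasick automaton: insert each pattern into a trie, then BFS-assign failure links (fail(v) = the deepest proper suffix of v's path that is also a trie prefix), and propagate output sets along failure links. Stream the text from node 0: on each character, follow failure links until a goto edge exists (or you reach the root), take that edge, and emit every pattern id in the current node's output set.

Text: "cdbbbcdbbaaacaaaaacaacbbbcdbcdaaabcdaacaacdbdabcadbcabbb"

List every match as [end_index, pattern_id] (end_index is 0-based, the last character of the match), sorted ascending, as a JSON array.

Build automaton:
Trie nodes:
  0='ε' goto a→9 b→5 c→1
  1='c' goto d→2
  2='cd' goto b→3  [P7 ends]
  3='cdb' goto b→4
  4='cdbb' goto ·  [P0 ends]
  5='b' goto b→8 c→6 d→15
  6='bc' goto d→7  [P6 ends]
  7='bcd' goto ·  [P1 ends]
  8='bb' goto a→12  [P2 ends]
  9='a' goto a→10
  10='aa' goto c→11
  11='aac' goto ·  [P3 ends]
  12='bba' goto a→13
  13='bbaa' goto a→14
  14='bbaaa' goto ·  [P4 ends]
  15='bd' goto ·  [P5 ends]

Failure links (BFS by depth):
  n1('c'): parent n0 fail=0; on 'c' 0 → fail=0;  out ∅∪∅=∅
  n5('b'): parent n0 fail=0; on 'b' 0 → fail=0;  out ∅∪∅=∅
  n9('a'): parent n0 fail=0; on 'a' 0 → fail=0;  out ∅∪∅=∅
  n2('cd'): parent n1 fail=0; on 'd' 0 → fail=0;  out {7}∪∅={7}
  n6('bc'): parent n5 fail=0; on 'c' 0 → fail=1;  out {6}∪∅={6}
  n8('bb'): parent n5 fail=0; on 'b' 0 → fail=5;  out {2}∪∅={2}
  n10('aa'): parent n9 fail=0; on 'a' 0 → fail=9;  out ∅∪∅=∅
  n15('bd'): parent n5 fail=0; on 'd' 0 → fail=0;  out {5}∪∅={5}
  n3('cdb'): parent n2 fail=0; on 'b' 0 → fail=5;  out ∅∪∅=∅
  n7('bcd'): parent n6 fail=1; on 'd' 1 → fail=2;  out {1}∪{7}={1,7}
  n11('aac'): parent n10 fail=9; on 'c' 9→0 → fail=1;  out {3}∪∅={3}
  n12('bba'): parent n8 fail=5; on 'a' 5→0 → fail=9;  out ∅∪∅=∅
  n4('cdbb'): parent n3 fail=5; on 'b' 5 → fail=8;  out {0}∪{2}={0,2}
  n13('bbaa'): parent n12 fail=9; on 'a' 9 → fail=10;  out ∅∪∅=∅
  n14('bbaaa'): parent n13 fail=10; on 'a' 10→9 → fail=10;  out {4}∪∅={4}

Scan:
[0] read 'c'  n0⇒n1
[1] read 'd'  n1⇒n2  emit P7@[0:1]
[2] read 'b'  n2⇒n3
[3] read 'b'  n3⇒n4  emit P0@[0:3],P2@[2:3]
[4] read 'b'  n4⇒n8 (via fail)  emit P2@[3:4]
[5] read 'c'  n8⇒n6 (via fail)  emit P6@[4:5]
[6] read 'd'  n6⇒n7  emit P1@[4:6],P7@[5:6]
[7] read 'b'  n7⇒n3 (via fail)
[8] read 'b'  n3⇒n4  emit P0@[5:8],P2@[7:8]
[9] read 'a'  n4⇒n12 (via fail)
[10] read 'a'  n12⇒n13
[11] read 'a'  n13⇒n14  emit P4@[7:11]
[12] read 'c'  n14⇒n11 (via fail)  emit P3@[10:12]
[13] read 'a'  n11⇒n9 (via fail)
[14] read 'a'  n9⇒n10
[15] read 'a'  n10⇒n10 (via fail)
[16] read 'a'  n10⇒n10 (via fail)
[17] read 'a'  n10⇒n10 (via fail)
[18] read 'c'  n10⇒n11  emit P3@[16:18]
[19] read 'a'  n11⇒n9 (via fail)
[20] read 'a'  n9⇒n10
[21] read 'c'  n10⇒n11  emit P3@[19:21]
[22] read 'b'  n11⇒n5 (via fail)
[23] read 'b'  n5⇒n8  emit P2@[22:23]
[24] read 'b'  n8⇒n8 (via fail)  emit P2@[23:24]
[25] read 'c'  n8⇒n6 (via fail)  emit P6@[24:25]
[26] read 'd'  n6⇒n7  emit P1@[24:26],P7@[25:26]
[27] read 'b'  n7⇒n3 (via fail)
[28] read 'c'  n3⇒n6 (via fail)  emit P6@[27:28]
[29] read 'd'  n6⇒n7  emit P1@[27:29],P7@[28:29]
[30] read 'a'  n7⇒n9 (via fail)
[31] read 'a'  n9⇒n10
[32] read 'a'  n10⇒n10 (via fail)
[33] read 'b'  n10⇒n5 (via fail)
[34] read 'c'  n5⇒n6  emit P6@[33:34]
[35] read 'd'  n6⇒n7  emit P1@[33:35],P7@[34:35]
[36] read 'a'  n7⇒n9 (via fail)
[37] read 'a'  n9⇒n10
[38] read 'c'  n10⇒n11  emit P3@[36:38]
[39] read 'a'  n11⇒n9 (via fail)
[40] read 'a'  n9⇒n10
[41] read 'c'  n10⇒n11  emit P3@[39:41]
[42] read 'd'  n11⇒n2 (via fail)  emit P7@[41:42]
[43] read 'b'  n2⇒n3
[44] read 'd'  n3⇒n15 (via fail)  emit P5@[43:44]
[45] read 'a'  n15⇒n9 (via fail)
[46] read 'b'  n9⇒n5 (via fail)
[47] read 'c'  n5⇒n6  emit P6@[46:47]
[48] read 'a'  n6⇒n9 (via fail)
[49] read 'd'  n9⇒n0 (via fail)
[50] read 'b'  n0⇒n5
[51] read 'c'  n5⇒n6  emit P6@[50:51]
[52] read 'a'  n6⇒n9 (via fail)
[53] read 'b'  n9⇒n5 (via fail)
[54] read 'b'  n5⇒n8  emit P2@[53:54]
[55] read 'b'  n8⇒n8 (via fail)  emit P2@[54:55]

All matches (sorted): [[1,7],[3,0],[3,2],[4,2],[5,6],[6,1],[6,7],[8,0],[8,2],[11,4],[12,3],[18,3],[21,3],[23,2],[24,2],[25,6],[26,1],[26,7],[28,6],[29,1],[29,7],[34,6],[35,1],[35,7],[38,3],[41,3],[42,7],[44,5],[47,6],[51,6],[54,2],[55,2]]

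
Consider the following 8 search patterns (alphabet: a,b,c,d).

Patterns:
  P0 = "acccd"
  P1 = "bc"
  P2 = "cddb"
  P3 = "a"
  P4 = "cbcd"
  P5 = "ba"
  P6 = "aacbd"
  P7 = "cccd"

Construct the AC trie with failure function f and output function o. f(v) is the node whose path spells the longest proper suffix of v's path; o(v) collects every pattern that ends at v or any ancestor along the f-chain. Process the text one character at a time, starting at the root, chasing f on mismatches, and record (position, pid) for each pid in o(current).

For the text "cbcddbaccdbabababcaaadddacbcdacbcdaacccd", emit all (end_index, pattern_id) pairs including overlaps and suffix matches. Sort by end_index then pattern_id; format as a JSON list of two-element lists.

Construct AC machine:
Trie (insert patterns):
  n0 'ε': a→1 b→6 c→8
  n1 'a': a→16 c→2  [P3 ends]
  n2 'ac': c→3
  n3 'acc': c→4
  n4 'accc': d→5
  n5 'acccd': ·  [P0 ends]
  n6 'b': a→15 c→7
  n7 'bc': ·  [P1 ends]
  n8 'c': b→12 c→20 d→9
  n9 'cd': d→10
  n10 'cdd': b→11
  n11 'cddb': ·  [P2 ends]
  n12 'cb': c→13
  n13 'cbc': d→14
  n14 'cbcd': ·  [P4 ends]
  n15 'ba': ·  [P5 ends]
  n16 'aa': c→17
  n17 'aac': b→18
  n18 'aacb': d→19
  n19 'aacbd': ·  [P6 ends]
  n20 'cc': c→21
  n21 'ccc': d→22
  n22 'cccd': ·  [P7 ends]

Failure links (BFS by depth):
  fail(1) 'a': from fail(0)=0 chase 'a': 0 ⇒ 0;  out={3}∪out(0)={3}
  fail(6) 'b': from fail(0)=0 chase 'b': 0 ⇒ 0;  out=∅∪out(0)=∅
  fail(8) 'c': from fail(0)=0 chase 'c': 0 ⇒ 0;  out=∅∪out(0)=∅
  fail(2) 'ac': from fail(1)=0 chase 'c': 0 ⇒ 8;  out=∅∪out(8)=∅
  fail(7) 'bc': from fail(6)=0 chase 'c': 0 ⇒ 8;  out={1}∪out(8)={1}
  fail(9) 'cd': from fail(8)=0 chase 'd': 0 ⇒ 0;  out=∅∪out(0)=∅
  fail(12) 'cb': from fail(8)=0 chase 'b': 0 ⇒ 6;  out=∅∪out(6)=∅
  fail(15) 'ba': from fail(6)=0 chase 'a': 0 ⇒ 1;  out={5}∪out(1)={3,5}
  fail(16) 'aa': from fail(1)=0 chase 'a': 0 ⇒ 1;  out=∅∪out(1)={3}
  fail(20) 'cc': from fail(8)=0 chase 'c': 0 ⇒ 8;  out=∅∪out(8)=∅
  fail(3) 'acc': from fail(2)=8 chase 'c': 8 ⇒ 20;  out=∅∪out(20)=∅
  fail(10) 'cdd': from fail(9)=0 chase 'd': 0 ⇒ 0;  out=∅∪out(0)=∅
  fail(13) 'cbc': from fail(12)=6 chase 'c': 6 ⇒ 7;  out=∅∪out(7)={1}
  fail(17) 'aac': from fail(16)=1 chase 'c': 1 ⇒ 2;  out=∅∪out(2)=∅
  fail(21) 'ccc': from fail(20)=8 chase 'c': 8 ⇒ 20;  out=∅∪out(20)=∅
  fail(4) 'accc': from fail(3)=20 chase 'c': 20 ⇒ 21;  out=∅∪out(21)=∅
  fail(11) 'cddb': from fail(10)=0 chase 'b': 0 ⇒ 6;  out={2}∪out(6)={2}
  fail(14) 'cbcd': from fail(13)=7 chase 'd': 7→8 ⇒ 9;  out={4}∪out(9)={4}
  fail(18) 'aacb': from fail(17)=2 chase 'b': 2→8 ⇒ 12;  out=∅∪out(12)=∅
  fail(22) 'cccd': from fail(21)=20 chase 'd': 20→8 ⇒ 9;  out={7}∪out(9)={7}
  fail(5) 'acccd': from fail(4)=21 chase 'd': 21 ⇒ 22;  out={0}∪out(22)={0,7}
  fail(19) 'aacbd': from fail(18)=12 chase 'd': 12→6→0 ⇒ 0;  out={6}∪out(0)={6}

Scan:
[0] read 'c'  n0⇒n8
[1] read 'b'  n8⇒n12
[2] read 'c'  n12⇒n13  → match P1@[1:2]
[3] read 'd'  n13⇒n14  → match P4@[0:3]
[4] read 'd'  n14⇒n10 (fail-walked)
[5] read 'b'  n10⇒n11  → match P2@[2:5]
[6] read 'a'  n11⇒n15 (fail-walked)  → match P3@[6:6],P5@[5:6]
[7] read 'c'  n15⇒n2 (fail-walked)
[8] read 'c'  n2⇒n3
[9] read 'd'  n3⇒n9 (fail-walked)
[10] read 'b'  n9⇒n6 (fail-walked)
[11] read 'a'  n6⇒n15  → match P3@[11:11],P5@[10:11]
[12] read 'b'  n15⇒n6 (fail-walked)
[13] read 'a'  n6⇒n15  → match P3@[13:13],P5@[12:13]
[14] read 'b'  n15⇒n6 (fail-walked)
[15] read 'a'  n6⇒n15  → match P3@[15:15],P5@[14:15]
[16] read 'b'  n15⇒n6 (fail-walked)
[17] read 'c'  n6⇒n7  → match P1@[16:17]
[18] read 'a'  n7⇒n1 (fail-walked)  → match P3@[18:18]
[19] read 'a'  n1⇒n16  → match P3@[19:19]
[20] read 'a'  n16⇒n16 (fail-walked)  → match P3@[20:20]
[21] read 'd'  n16⇒n0 (fail-walked)
[22] read 'd'  n0⇒n0
[23] read 'd'  n0⇒n0
[24] read 'a'  n0⇒n1  → match P3@[24:24]
[25] read 'c'  n1⇒n2
[26] read 'b'  n2⇒n12 (fail-walked)
[27] read 'c'  n12⇒n13  → match P1@[26:27]
[28] read 'd'  n13⇒n14  → match P4@[25:28]
[29] read 'a'  n14⇒n1 (fail-walked)  → match P3@[29:29]
[30] read 'c'  n1⇒n2
[31] read 'b'  n2⇒n12 (fail-walked)
[32] read 'c'  n12⇒n13  → match P1@[31:32]
[33] read 'd'  n13⇒n14  → match P4@[30:33]
[34] read 'a'  n14⇒n1 (fail-walked)  → match P3@[34:34]
[35] read 'a'  n1⇒n16  → match P3@[35:35]
[36] read 'c'  n16⇒n17
[37] read 'c'  n17⇒n3 (fail-walked)
[38] read 'c'  n3⇒n4
[39] read 'd'  n4⇒n5  → match P0@[35:39],P7@[36:39]

Matches: [[2,1],[3,4],[5,2],[6,3],[6,5],[11,3],[11,5],[13,3],[13,5],[15,3],[15,5],[17,1],[18,3],[19,3],[20,3],[24,3],[27,1],[28,4],[29,3],[32,1],[33,4],[34,3],[35,3],[39,0],[39,7]]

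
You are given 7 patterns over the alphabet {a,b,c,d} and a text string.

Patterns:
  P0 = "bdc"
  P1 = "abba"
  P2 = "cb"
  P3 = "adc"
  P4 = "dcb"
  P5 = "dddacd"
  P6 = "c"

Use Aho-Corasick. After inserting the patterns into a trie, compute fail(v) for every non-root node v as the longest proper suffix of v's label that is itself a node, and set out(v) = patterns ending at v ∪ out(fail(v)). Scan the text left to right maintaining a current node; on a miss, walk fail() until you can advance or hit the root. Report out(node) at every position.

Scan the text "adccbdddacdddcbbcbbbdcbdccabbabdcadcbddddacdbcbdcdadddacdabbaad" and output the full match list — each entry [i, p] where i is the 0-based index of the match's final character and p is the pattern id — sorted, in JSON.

Build:
Trie nodes:
  n0 'ε': a→4 b→1 c→8 d→12
  n1 'b': d→2
  n2 'bd': c→3
  n3 'bdc': ·  ←P0
  n4 'a': b→5 d→10
  n5 'ab': b→6
  n6 'abb': a→7
  n7 'abba': ·  ←P1
  n8 'c': b→9  ←P6
  n9 'cb': ·  ←P2
  n10 'ad': c→11
  n11 'adc': ·  ←P3
  n12 'd': c→13 d→15
  n13 'dc': b→14
  n14 'dcb': ·  ←P4
  n15 'dd': d→16
  n16 'ddd': a→17
  n17 'ddda': c→18
  n18 'dddac': d→19
  n19 'dddacd': ·  ←P5

Failure links (BFS by depth):
  fail(1) 'b': from fail(0)=0 chase 'b': 0 ⇒ 0;  out=∅∪out(0)=∅
  fail(4) 'a': from fail(0)=0 chase 'a': 0 ⇒ 0;  out=∅∪out(0)=∅
  fail(8) 'c': from fail(0)=0 chase 'c': 0 ⇒ 0;  out={6}∪out(0)={6}
  fail(12) 'd': from fail(0)=0 chase 'd': 0 ⇒ 0;  out=∅∪out(0)=∅
  fail(2) 'bd': from fail(1)=0 chase 'd': 0 ⇒ 12;  out=∅∪out(12)=∅
  fail(5) 'ab': from fail(4)=0 chase 'b': 0 ⇒ 1;  out=∅∪out(1)=∅
  fail(9) 'cb': from fail(8)=0 chase 'b': 0 ⇒ 1;  out={2}∪out(1)={2}
  fail(10) 'ad': from fail(4)=0 chase 'd': 0 ⇒ 12;  out=∅∪out(12)=∅
  fail(13) 'dc': from fail(12)=0 chase 'c': 0 ⇒ 8;  out=∅∪out(8)={6}
  fail(15) 'dd': from fail(12)=0 chase 'd': 0 ⇒ 12;  out=∅∪out(12)=∅
  fail(3) 'bdc': from fail(2)=12 chase 'c': 12 ⇒ 13;  out={0}∪out(13)={0,6}
  fail(6) 'abb': from fail(5)=1 chase 'b': 1→0 ⇒ 1;  out=∅∪out(1)=∅
  fail(11) 'adc': from fail(10)=12 chase 'c': 12 ⇒ 13;  out={3}∪out(13)={3,6}
  fail(14) 'dcb': from fail(13)=8 chase 'b': 8 ⇒ 9;  out={4}∪out(9)={2,4}
  fail(16) 'ddd': from fail(15)=12 chase 'd': 12 ⇒ 15;  out=∅∪out(15)=∅
  fail(7) 'abba': from fail(6)=1 chase 'a': 1→0 ⇒ 4;  out={1}∪out(4)={1}
  fail(17) 'ddda': from fail(16)=15 chase 'a': 15→12→0 ⇒ 4;  out=∅∪out(4)=∅
  fail(18) 'dddac': from fail(17)=4 chase 'c': 4→0 ⇒ 8;  out=∅∪out(8)={6}
  fail(19) 'dddacd': from fail(18)=8 chase 'd': 8→0 ⇒ 12;  out={5}∪out(12)={5}

Text stream:
[0] read 'a'  n0⇒n4
[1] read 'd'  n4⇒n10
[2] read 'c'  n10⇒n11  ** P3@[0:2],P6@[2:2]
[3] read 'c'  n11⇒n8 ·f  ** P6@[3:3]
[4] read 'b'  n8⇒n9  ** P2@[3:4]
[5] read 'd'  n9⇒n2 ·f
[6] read 'd'  n2⇒n15 ·f
[7] read 'd'  n15⇒n16
[8] read 'a'  n16⇒n17
[9] read 'c'  n17⇒n18  ** P6@[9:9]
[10] read 'd'  n18⇒n19  ** P5@[5:10]
[11] read 'd'  n19⇒n15 ·f
[12] read 'd'  n15⇒n16
[13] read 'c'  n16⇒n13 ·f  ** P6@[13:13]
[14] read 'b'  n13⇒n14  ** P2@[13:14],P4@[12:14]
[15] read 'b'  n14⇒n1 ·f
[16] read 'c'  n1⇒n8 ·f  ** P6@[16:16]
[17] read 'b'  n8⇒n9  ** P2@[16:17]
[18] read 'b'  n9⇒n1 ·f
[19] read 'b'  n1⇒n1 ·f
[20] read 'd'  n1⇒n2
[21] read 'c'  n2⇒n3  ** P0@[19:21],P6@[21:21]
[22] read 'b'  n3⇒n14 ·f  ** P2@[21:22],P4@[20:22]
[23] read 'd'  n14⇒n2 ·f
[24] read 'c'  n2⇒n3  ** P0@[22:24],P6@[24:24]
[25] read 'c'  n3⇒n8 ·f  ** P6@[25:25]
[26] read 'a'  n8⇒n4 ·f
[27] read 'b'  n4⇒n5
[28] read 'b'  n5⇒n6
[29] read 'a'  n6⇒n7  ** P1@[26:29]
[30] read 'b'  n7⇒n5 ·f
[31] read 'd'  n5⇒n2 ·f
[32] read 'c'  n2⇒n3  ** P0@[30:32],P6@[32:32]
[33] read 'a'  n3⇒n4 ·f
[34] read 'd'  n4⇒n10
[35] read 'c'  n10⇒n11  ** P3@[33:35],P6@[35:35]
[36] read 'b'  n11⇒n14 ·f  ** P2@[35:36],P4@[34:36]
[37] read 'd'  n14⇒n2 ·f
[38] read 'd'  n2⇒n15 ·f
[39] read 'd'  n15⇒n16
[40] read 'd'  n16⇒n16 ·f
[41] read 'a'  n16⇒n17
[42] read 'c'  n17⇒n18  ** P6@[42:42]
[43] read 'd'  n18⇒n19  ** P5@[38:43]
[44] read 'b'  n19⇒n1 ·f
[45] read 'c'  n1⇒n8 ·f  ** P6@[45:45]
[46] read 'b'  n8⇒n9  ** P2@[45:46]
[47] read 'd'  n9⇒n2 ·f
[48] read 'c'  n2⇒n3  ** P0@[46:48],P6@[48:48]
[49] read 'd'  n3⇒n12 ·f
[50] read 'a'  n12⇒n4 ·f
[51] read 'd'  n4⇒n10
[52] read 'd'  n10⇒n15 ·f
[53] read 'd'  n15⇒n16
[54] read 'a'  n16⇒n17
[55] read 'c'  n17⇒n18  ** P6@[55:55]
[56] read 'd'  n18⇒n19  ** P5@[51:56]
[57] read 'a'  n19⇒n4 ·f
[58] read 'b'  n4⇒n5
[59] read 'b'  n5⇒n6
[60] read 'a'  n6⇒n7  ** P1@[57:60]
[61] read 'a'  n7⇒n4 ·f
[62] read 'd'  n4⇒n10

Matches: [[2,3],[2,6],[3,6],[4,2],[9,6],[10,5],[13,6],[14,2],[14,4],[16,6],[17,2],[21,0],[21,6],[22,2],[22,4],[24,0],[24,6],[25,6],[29,1],[32,0],[32,6],[35,3],[35,6],[36,2],[36,4],[42,6],[43,5],[45,6],[46,2],[48,0],[48,6],[55,6],[56,5],[60,1]]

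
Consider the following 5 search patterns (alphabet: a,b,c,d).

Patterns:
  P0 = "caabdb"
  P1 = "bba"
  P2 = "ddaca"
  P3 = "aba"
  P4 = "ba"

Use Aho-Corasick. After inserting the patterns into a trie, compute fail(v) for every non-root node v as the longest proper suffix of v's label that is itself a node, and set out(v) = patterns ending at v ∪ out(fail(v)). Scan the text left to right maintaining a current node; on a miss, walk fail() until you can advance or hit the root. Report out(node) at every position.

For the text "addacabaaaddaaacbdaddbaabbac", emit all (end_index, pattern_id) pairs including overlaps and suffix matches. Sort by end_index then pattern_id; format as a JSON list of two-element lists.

Build automaton:
Trie (insert patterns):
  n0 'ε': a→15 b→7 c→1 d→10
  n1 'c': a→2
  n2 'ca': a→3
  n3 'caa': b→4
  n4 'caab': d→5
  n5 'caabd': b→6
  n6 'caabdb': ·  ←P0
  n7 'b': a→18 b→8
  n8 'bb': a→9
  n9 'bba': ·  ←P1
  n10 'd': d→11
  n11 'dd': a→12
  n12 'dda': c→13
  n13 'ddac': a→14
  n14 'ddaca': ·  ←P2
  n15 'a': b→16
  n16 'ab': a→17
  n17 'aba': ·  ←P3
  n18 'ba': ·  ←P4

Failure links (BFS by depth):
  fail(1) 'c': from fail(0)=0 chase 'c': 0 ⇒ 0;  out=∅∪out(0)=∅
  fail(7) 'b': from fail(0)=0 chase 'b': 0 ⇒ 0;  out=∅∪out(0)=∅
  fail(10) 'd': from fail(0)=0 chase 'd': 0 ⇒ 0;  out=∅∪out(0)=∅
  fail(15) 'a': from fail(0)=0 chase 'a': 0 ⇒ 0;  out=∅∪out(0)=∅
  fail(2) 'ca': from fail(1)=0 chase 'a': 0 ⇒ 15;  out=∅∪out(15)=∅
  fail(8) 'bb': from fail(7)=0 chase 'b': 0 ⇒ 7;  out=∅∪out(7)=∅
  fail(11) 'dd': from fail(10)=0 chase 'd': 0 ⇒ 10;  out=∅∪out(10)=∅
  fail(16) 'ab': from fail(15)=0 chase 'b': 0 ⇒ 7;  out=∅∪out(7)=∅
  fail(18) 'ba': from fail(7)=0 chase 'a': 0 ⇒ 15;  out={4}∪out(15)={4}
  fail(3) 'caa': from fail(2)=15 chase 'a': 15→0 ⇒ 15;  out=∅∪out(15)=∅
  fail(9) 'bba': from fail(8)=7 chase 'a': 7 ⇒ 18;  out={1}∪out(18)={1,4}
  fail(12) 'dda': from fail(11)=10 chase 'a': 10→0 ⇒ 15;  out=∅∪out(15)=∅
  fail(17) 'aba': from fail(16)=7 chase 'a': 7 ⇒ 18;  out={3}∪out(18)={3,4}
  fail(4) 'caab': from fail(3)=15 chase 'b': 15 ⇒ 16;  out=∅∪out(16)=∅
  fail(13) 'ddac': from fail(12)=15 chase 'c': 15→0 ⇒ 1;  out=∅∪out(1)=∅
  fail(5) 'caabd': from fail(4)=16 chase 'd': 16→7→0 ⇒ 10;  out=∅∪out(10)=∅
  fail(14) 'ddaca': from fail(13)=1 chase 'a': 1 ⇒ 2;  out={2}∪out(2)={2}
  fail(6) 'caabdb': from fail(5)=10 chase 'b': 10→0 ⇒ 7;  out={0}∪out(7)={0}

Scan:
[0] read 'a'  n0⇒n15
[1] read 'd'  n15⇒n10 ·f
[2] read 'd'  n10⇒n11
[3] read 'a'  n11⇒n12
[4] read 'c'  n12⇒n13
[5] read 'a'  n13⇒n14  → match P2@[1:5]
[6] read 'b'  n14⇒n16 ·f
[7] read 'a'  n16⇒n17  → match P3@[5:7],P4@[6:7]
[8] read 'a'  n17⇒n15 ·f
[9] read 'a'  n15⇒n15 ·f
[10] read 'd'  n15⇒n10 ·f
[11] read 'd'  n10⇒n11
[12] read 'a'  n11⇒n12
[13] read 'a'  n12⇒n15 ·f
[14] read 'a'  n15⇒n15 ·f
[15] read 'c'  n15⇒n1 ·f
[16] read 'b'  n1⇒n7 ·f
[17] read 'd'  n7⇒n10 ·f
[18] read 'a'  n10⇒n15 ·f
[19] read 'd'  n15⇒n10 ·f
[20] read 'd'  n10⇒n11
[21] read 'b'  n11⇒n7 ·f
[22] read 'a'  n7⇒n18  → match P4@[21:22]
[23] read 'a'  n18⇒n15 ·f
[24] read 'b'  n15⇒n16
[25] read 'b'  n16⇒n8 ·f
[26] read 'a'  n8⇒n9  → match P1@[24:26],P4@[25:26]
[27] read 'c'  n9⇒n1 ·f

All matches (sorted): [[5,2],[7,3],[7,4],[22,4],[26,1],[26,4]]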